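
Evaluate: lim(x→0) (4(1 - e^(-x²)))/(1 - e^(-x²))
This is a 0/0 indeterminate form.

Apply L'Hôpital's rule: differentiate numerator and denominator separately.
  f(x) = 4 - 4·e^(-x^2)   ⇒   f'(x) = 8·x·e^(-x^2)
  g(x) = 1 - e^(-x^2)   ⇒   g'(x) = 2·x·e^(-x^2)
  lim(x→0) f'(x)/g'(x) = lim(x→0) (8·x·e^(-x^2))/(2·x·e^(-x^2))
  = 4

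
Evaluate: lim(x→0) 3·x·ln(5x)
This is a 0·∞ indeterminate form.

Rewrite 0·∞ as a quotient (0/0 or ∞/∞ form), then apply L'Hôpital's rule:
  lim(x→0) 3·x·ln(5x) = 0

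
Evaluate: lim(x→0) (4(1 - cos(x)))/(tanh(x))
This is a 0/0 indeterminate form.

Apply L'Hôpital's rule: differentiate numerator and denominator separately.
  f(x) = 4 - 4·cos(x)   ⇒   f'(x) = 4·sin(x)
  g(x) = tanh(x)   ⇒   g'(x) = 1 - tanh(x)^2
  lim(x→0) f'(x)/g'(x) = lim(x→0) (4·sin(x))/(1 - tanh(x)^2)
  = 0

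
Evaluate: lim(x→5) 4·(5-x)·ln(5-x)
This is a 0·∞ indeterminate form.

Rewrite 0·∞ as a quotient (0/0 or ∞/∞ form), then apply L'Hôpital's rule:
  lim(x→5) 4·(5-x)·ln(5-x) = 0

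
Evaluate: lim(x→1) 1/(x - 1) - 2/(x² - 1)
This is an ∞-∞ indeterminate form.

Combine fractions or rationalize to convert ∞-∞ to 0/0 form:
  lim(x→1) 1/(x - 1) - 2/(x² - 1) = 1/2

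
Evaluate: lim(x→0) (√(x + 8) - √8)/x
This is a standard limit.

Factor or rationalize the expression:
  lim(x→0) (√(x + 8) - √8)/x = sqrt(2)/8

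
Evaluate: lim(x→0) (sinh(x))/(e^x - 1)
This is a 0/0 indeterminate form.

Apply L'Hôpital's rule: differentiate numerator and denominator separately.
  f(x) = sinh(x)   ⇒   f'(x) = cosh(x)
  g(x) = e^(x) - 1   ⇒   g'(x) = e^(x)
  lim(x→0) f'(x)/g'(x) = lim(x→0) (cosh(x))/(e^(x))
  = 1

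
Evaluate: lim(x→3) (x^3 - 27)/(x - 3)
This is a standard limit.

Factor or rationalize the expression:
  lim(x→3) (x^3 - 27)/(x - 3) = 27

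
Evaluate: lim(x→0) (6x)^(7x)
This is an exponential indeterminate form.

For exponential indeterminate forms, take the natural log:
  Let L = lim(x→0) (6x)^(7x)
  Then ln(L) = lim(x→0) [exponent × ln(base)]
  Evaluate using L'Hôpital or standard limits, then exponentiate.
  L = 1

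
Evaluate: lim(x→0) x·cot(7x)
This is a 0·∞ indeterminate form.

Rewrite 0·∞ as a quotient (0/0 or ∞/∞ form), then apply L'Hôpital's rule:
  lim(x→0) x·cot(7x) = 1/7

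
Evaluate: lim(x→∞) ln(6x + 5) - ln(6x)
This is an ∞-∞ indeterminate form.

Combine fractions or rationalize to convert ∞-∞ to 0/0 form:
  lim(x→∞) ln(6x + 5) - ln(6x) = 0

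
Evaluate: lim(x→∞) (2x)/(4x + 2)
This is an ∞/∞ indeterminate form.

Apply L'Hôpital's rule: differentiate numerator and denominator separately.
  f(x) = 2·x   ⇒   f'(x) = 2
  g(x) = 4·x + 2   ⇒   g'(x) = 4
  lim(x→∞) f'(x)/g'(x) = lim(x→∞) (2)/(4)
  = 1/2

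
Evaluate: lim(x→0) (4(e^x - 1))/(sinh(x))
This is a 0/0 indeterminate form.

Apply L'Hôpital's rule: differentiate numerator and denominator separately.
  f(x) = 4·e^(x) - 4   ⇒   f'(x) = 4·e^(x)
  g(x) = sinh(x)   ⇒   g'(x) = cosh(x)
  lim(x→0) f'(x)/g'(x) = lim(x→0) (4·e^(x))/(cosh(x))
  = 4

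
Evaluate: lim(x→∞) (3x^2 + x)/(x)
This is an ∞/∞ indeterminate form.

Apply L'Hôpital's rule: differentiate numerator and denominator separately.
  f(x) = 3·x^2 + x   ⇒   f'(x) = 6·x + 1
  g(x) = x   ⇒   g'(x) = 1
  lim(x→∞) f'(x)/g'(x) = lim(x→∞) (6·x + 1)/(1)
  = ∞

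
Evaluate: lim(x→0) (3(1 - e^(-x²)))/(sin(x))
This is a 0/0 indeterminate form.

Apply L'Hôpital's rule: differentiate numerator and denominator separately.
  f(x) = 3 - 3·e^(-x^2)   ⇒   f'(x) = 6·x·e^(-x^2)
  g(x) = sin(x)   ⇒   g'(x) = cos(x)
  lim(x→0) f'(x)/g'(x) = lim(x→0) (6·x·e^(-x^2))/(cos(x))
  = 0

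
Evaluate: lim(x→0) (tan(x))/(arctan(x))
This is a 0/0 indeterminate form.

Apply L'Hôpital's rule: differentiate numerator and denominator separately.
  f(x) = tan(x)   ⇒   f'(x) = tan(x)^2 + 1
  g(x) = atan(x)   ⇒   g'(x) = 1/(x^2 + 1)
  lim(x→0) f'(x)/g'(x) = lim(x→0) (tan(x)^2 + 1)/(1/(x^2 + 1))
  = 1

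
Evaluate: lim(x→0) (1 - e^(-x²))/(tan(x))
This is a 0/0 indeterminate form.

Apply L'Hôpital's rule: differentiate numerator and denominator separately.
  f(x) = 1 - e^(-x^2)   ⇒   f'(x) = 2·x·e^(-x^2)
  g(x) = tan(x)   ⇒   g'(x) = tan(x)^2 + 1
  lim(x→0) f'(x)/g'(x) = lim(x→0) (2·x·e^(-x^2))/(tan(x)^2 + 1)
  = 0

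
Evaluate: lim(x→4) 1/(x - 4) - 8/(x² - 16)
This is an ∞-∞ indeterminate form.

Combine fractions or rationalize to convert ∞-∞ to 0/0 form:
  lim(x→4) 1/(x - 4) - 8/(x² - 16) = 1/8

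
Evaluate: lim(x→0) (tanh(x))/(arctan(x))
This is a 0/0 indeterminate form.

Apply L'Hôpital's rule: differentiate numerator and denominator separately.
  f(x) = tanh(x)   ⇒   f'(x) = 1 - tanh(x)^2
  g(x) = atan(x)   ⇒   g'(x) = 1/(x^2 + 1)
  lim(x→0) f'(x)/g'(x) = lim(x→0) (1 - tanh(x)^2)/(1/(x^2 + 1))
  = 1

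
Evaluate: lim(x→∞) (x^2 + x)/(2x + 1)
This is an ∞/∞ indeterminate form.

Apply L'Hôpital's rule: differentiate numerator and denominator separately.
  f(x) = x^2 + x   ⇒   f'(x) = 2·x + 1
  g(x) = 2·x + 1   ⇒   g'(x) = 2
  lim(x→∞) f'(x)/g'(x) = lim(x→∞) (2·x + 1)/(2)
  = ∞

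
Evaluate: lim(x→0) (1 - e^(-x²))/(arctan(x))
This is a 0/0 indeterminate form.

Apply L'Hôpital's rule: differentiate numerator and denominator separately.
  f(x) = 1 - e^(-x^2)   ⇒   f'(x) = 2·x·e^(-x^2)
  g(x) = atan(x)   ⇒   g'(x) = 1/(x^2 + 1)
  lim(x→0) f'(x)/g'(x) = lim(x→0) (2·x·e^(-x^2))/(1/(x^2 + 1))
  = 0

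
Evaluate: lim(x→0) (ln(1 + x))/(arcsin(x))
This is a 0/0 indeterminate form.

Apply L'Hôpital's rule: differentiate numerator and denominator separately.
  f(x) = ln(x + 1)   ⇒   f'(x) = 1/(x + 1)
  g(x) = asin(x)   ⇒   g'(x) = 1/sqrt(1 - x^2)
  lim(x→0) f'(x)/g'(x) = lim(x→0) (1/(x + 1))/(1/sqrt(1 - x^2))
  = 1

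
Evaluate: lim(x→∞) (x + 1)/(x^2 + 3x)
This is an ∞/∞ indeterminate form.

Apply L'Hôpital's rule: differentiate numerator and denominator separately.
  f(x) = x + 1   ⇒   f'(x) = 1
  g(x) = x^2 + 3·x   ⇒   g'(x) = 2·x + 3
  lim(x→∞) f'(x)/g'(x) = lim(x→∞) (1)/(2·x + 3)
  = 0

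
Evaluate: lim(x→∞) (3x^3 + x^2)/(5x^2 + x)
This is an ∞/∞ indeterminate form.

Apply L'Hôpital's rule: differentiate numerator and denominator separately.
  f(x) = 3·x^3 + x^2   ⇒   f'(x) = 9·x^2 + 2·x
  g(x) = 5·x^2 + x   ⇒   g'(x) = 10·x + 1
  lim(x→∞) f'(x)/g'(x) = lim(x→∞) (9·x^2 + 2·x)/(10·x + 1)
  = ∞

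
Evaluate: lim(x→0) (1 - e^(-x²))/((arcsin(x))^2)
This is a 0/0 indeterminate form.

Apply L'Hôpital's rule: differentiate numerator and denominator separately.
  f(x) = 1 - e^(-x^2)   ⇒   f'(x) = 2·x·e^(-x^2)
  g(x) = asin(x)^2   ⇒   g'(x) = 2·asin(x)/sqrt(1 - x^2)
  lim(x→0) f'(x)/g'(x) = lim(x→0) (2·x·e^(-x^2))/(2·asin(x)/sqrt(1 - x^2))
  = 1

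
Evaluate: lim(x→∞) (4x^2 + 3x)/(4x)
This is an ∞/∞ indeterminate form.

Apply L'Hôpital's rule: differentiate numerator and denominator separately.
  f(x) = 4·x^2 + 3·x   ⇒   f'(x) = 8·x + 3
  g(x) = 4·x   ⇒   g'(x) = 4
  lim(x→∞) f'(x)/g'(x) = lim(x→∞) (8·x + 3)/(4)
  = ∞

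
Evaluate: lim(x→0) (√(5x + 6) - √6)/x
This is a standard limit.

Factor or rationalize the expression:
  lim(x→0) (√(5x + 6) - √6)/x = 5·sqrt(6)/12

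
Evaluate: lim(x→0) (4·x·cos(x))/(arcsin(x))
This is a 0/0 indeterminate form.

Apply L'Hôpital's rule: differentiate numerator and denominator separately.
  f(x) = 4·x·cos(x)   ⇒   f'(x) = -4·x·sin(x) + 4·cos(x)
  g(x) = asin(x)   ⇒   g'(x) = 1/sqrt(1 - x^2)
  lim(x→0) f'(x)/g'(x) = lim(x→0) (-4·x·sin(x) + 4·cos(x))/(1/sqrt(1 - x^2))
  = 4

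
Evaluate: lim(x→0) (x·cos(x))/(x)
This is a 0/0 indeterminate form.

Apply L'Hôpital's rule: differentiate numerator and denominator separately.
  f(x) = x·cos(x)   ⇒   f'(x) = -x·sin(x) + cos(x)
  g(x) = x   ⇒   g'(x) = 1
  lim(x→0) f'(x)/g'(x) = lim(x→0) (-x·sin(x) + cos(x))/(1)
  = 1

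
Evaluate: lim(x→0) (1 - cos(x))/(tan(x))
This is a 0/0 indeterminate form.

Apply L'Hôpital's rule: differentiate numerator and denominator separately.
  f(x) = 1 - cos(x)   ⇒   f'(x) = sin(x)
  g(x) = tan(x)   ⇒   g'(x) = tan(x)^2 + 1
  lim(x→0) f'(x)/g'(x) = lim(x→0) (sin(x))/(tan(x)^2 + 1)
  = 0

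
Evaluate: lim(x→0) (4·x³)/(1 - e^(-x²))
This is a 0/0 indeterminate form.

Apply L'Hôpital's rule: differentiate numerator and denominator separately.
  f(x) = 4·x^3   ⇒   f'(x) = 12·x^2
  g(x) = 1 - e^(-x^2)   ⇒   g'(x) = 2·x·e^(-x^2)
  lim(x→0) f'(x)/g'(x) = lim(x→0) (12·x^2)/(2·x·e^(-x^2))
  = 0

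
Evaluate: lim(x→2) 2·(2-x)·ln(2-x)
This is a 0·∞ indeterminate form.

Rewrite 0·∞ as a quotient (0/0 or ∞/∞ form), then apply L'Hôpital's rule:
  lim(x→2) 2·(2-x)·ln(2-x) = 0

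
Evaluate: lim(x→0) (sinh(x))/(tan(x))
This is a 0/0 indeterminate form.

Apply L'Hôpital's rule: differentiate numerator and denominator separately.
  f(x) = sinh(x)   ⇒   f'(x) = cosh(x)
  g(x) = tan(x)   ⇒   g'(x) = tan(x)^2 + 1
  lim(x→0) f'(x)/g'(x) = lim(x→0) (cosh(x))/(tan(x)^2 + 1)
  = 1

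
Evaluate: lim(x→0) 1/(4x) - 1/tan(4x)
This is an ∞-∞ indeterminate form.

Combine fractions or rationalize to convert ∞-∞ to 0/0 form:
  lim(x→0) 1/(4x) - 1/tan(4x) = 0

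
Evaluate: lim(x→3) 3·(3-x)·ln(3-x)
This is a 0·∞ indeterminate form.

Rewrite 0·∞ as a quotient (0/0 or ∞/∞ form), then apply L'Hôpital's rule:
  lim(x→3) 3·(3-x)·ln(3-x) = 0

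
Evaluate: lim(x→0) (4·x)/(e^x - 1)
This is a 0/0 indeterminate form.

Apply L'Hôpital's rule: differentiate numerator and denominator separately.
  f(x) = 4·x   ⇒   f'(x) = 4
  g(x) = e^(x) - 1   ⇒   g'(x) = e^(x)
  lim(x→0) f'(x)/g'(x) = lim(x→0) (4)/(e^(x))
  = 4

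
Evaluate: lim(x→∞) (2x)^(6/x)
This is an exponential indeterminate form.

For exponential indeterminate forms, take the natural log:
  Let L = lim(x→∞) (2x)^(6/x)
  Then ln(L) = lim(x→∞) [exponent × ln(base)]
  Evaluate using L'Hôpital or standard limits, then exponentiate.
  L = 1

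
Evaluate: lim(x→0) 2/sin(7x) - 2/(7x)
This is an ∞-∞ indeterminate form.

Combine fractions or rationalize to convert ∞-∞ to 0/0 form:
  lim(x→0) 2/sin(7x) - 2/(7x) = 0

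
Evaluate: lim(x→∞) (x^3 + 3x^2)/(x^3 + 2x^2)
This is an ∞/∞ indeterminate form.

Apply L'Hôpital's rule: differentiate numerator and denominator separately.
  f(x) = x^3 + 3·x^2   ⇒   f'(x) = 3·x^2 + 6·x
  g(x) = x^3 + 2·x^2   ⇒   g'(x) = 3·x^2 + 4·x
  lim(x→∞) f'(x)/g'(x) = lim(x→∞) (3·x^2 + 6·x)/(3·x^2 + 4·x)
  = 1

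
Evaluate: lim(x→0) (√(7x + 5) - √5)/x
This is a standard limit.

Factor or rationalize the expression:
  lim(x→0) (√(7x + 5) - √5)/x = 7·sqrt(5)/10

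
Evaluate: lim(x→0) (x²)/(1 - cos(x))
This is a 0/0 indeterminate form.

Apply L'Hôpital's rule: differentiate numerator and denominator separately.
  f(x) = x^2   ⇒   f'(x) = 2·x
  g(x) = 1 - cos(x)   ⇒   g'(x) = sin(x)
  lim(x→0) f'(x)/g'(x) = lim(x→0) (2·x)/(sin(x))
  = 2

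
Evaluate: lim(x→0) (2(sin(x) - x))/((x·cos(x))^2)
This is a 0/0 indeterminate form.

Apply L'Hôpital's rule: differentiate numerator and denominator separately.
  f(x) = -2·x + 2·sin(x)   ⇒   f'(x) = 2·cos(x) - 2
  g(x) = x^2·cos(x)^2   ⇒   g'(x) = -2·x^2·sin(x)·cos(x) + 2·x·cos(x)^2
  lim(x→0) f'(x)/g'(x) = lim(x→0) (2·cos(x) - 2)/(-2·x^2·sin(x)·cos(x) + 2·x·cos(x)^2)
  = 0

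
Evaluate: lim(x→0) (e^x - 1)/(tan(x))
This is a 0/0 indeterminate form.

Apply L'Hôpital's rule: differentiate numerator and denominator separately.
  f(x) = e^(x) - 1   ⇒   f'(x) = e^(x)
  g(x) = tan(x)   ⇒   g'(x) = tan(x)^2 + 1
  lim(x→0) f'(x)/g'(x) = lim(x→0) (e^(x))/(tan(x)^2 + 1)
  = 1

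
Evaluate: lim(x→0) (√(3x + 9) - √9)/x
This is a standard limit.

Factor or rationalize the expression:
  lim(x→0) (√(3x + 9) - √9)/x = 1/2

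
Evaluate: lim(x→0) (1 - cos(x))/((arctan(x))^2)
This is a 0/0 indeterminate form.

Apply L'Hôpital's rule: differentiate numerator and denominator separately.
  f(x) = 1 - cos(x)   ⇒   f'(x) = sin(x)
  g(x) = atan(x)^2   ⇒   g'(x) = 2·atan(x)/(x^2 + 1)
  lim(x→0) f'(x)/g'(x) = lim(x→0) (sin(x))/(2·atan(x)/(x^2 + 1))
  = 1/2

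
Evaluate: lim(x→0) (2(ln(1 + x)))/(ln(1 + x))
This is a 0/0 indeterminate form.

Apply L'Hôpital's rule: differentiate numerator and denominator separately.
  f(x) = 2·ln(x + 1)   ⇒   f'(x) = 2/(x + 1)
  g(x) = ln(x + 1)   ⇒   g'(x) = 1/(x + 1)
  lim(x→0) f'(x)/g'(x) = lim(x→0) (2/(x + 1))/(1/(x + 1))
  = 2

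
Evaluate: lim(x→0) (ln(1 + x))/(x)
This is a 0/0 indeterminate form.

Apply L'Hôpital's rule: differentiate numerator and denominator separately.
  f(x) = ln(x + 1)   ⇒   f'(x) = 1/(x + 1)
  g(x) = x   ⇒   g'(x) = 1
  lim(x→0) f'(x)/g'(x) = lim(x→0) (1/(x + 1))/(1)
  = 1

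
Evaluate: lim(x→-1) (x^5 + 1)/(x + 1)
This is a standard limit.

Factor or rationalize the expression:
  lim(x→-1) (x^5 + 1)/(x + 1) = 5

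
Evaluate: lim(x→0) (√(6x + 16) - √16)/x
This is a standard limit.

Factor or rationalize the expression:
  lim(x→0) (√(6x + 16) - √16)/x = 3/4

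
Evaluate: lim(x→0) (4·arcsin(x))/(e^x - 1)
This is a 0/0 indeterminate form.

Apply L'Hôpital's rule: differentiate numerator and denominator separately.
  f(x) = 4·asin(x)   ⇒   f'(x) = 4/sqrt(1 - x^2)
  g(x) = e^(x) - 1   ⇒   g'(x) = e^(x)
  lim(x→0) f'(x)/g'(x) = lim(x→0) (4/sqrt(1 - x^2))/(e^(x))
  = 4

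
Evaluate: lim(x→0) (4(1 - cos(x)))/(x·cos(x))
This is a 0/0 indeterminate form.

Apply L'Hôpital's rule: differentiate numerator and denominator separately.
  f(x) = 4 - 4·cos(x)   ⇒   f'(x) = 4·sin(x)
  g(x) = x·cos(x)   ⇒   g'(x) = -x·sin(x) + cos(x)
  lim(x→0) f'(x)/g'(x) = lim(x→0) (4·sin(x))/(-x·sin(x) + cos(x))
  = 0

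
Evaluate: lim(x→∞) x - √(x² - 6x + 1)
This is an ∞-∞ indeterminate form.

Combine fractions or rationalize to convert ∞-∞ to 0/0 form:
  lim(x→∞) x - √(x² - 6x + 1) = 3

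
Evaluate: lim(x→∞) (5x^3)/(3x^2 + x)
This is an ∞/∞ indeterminate form.

Apply L'Hôpital's rule: differentiate numerator and denominator separately.
  f(x) = 5·x^3   ⇒   f'(x) = 15·x^2
  g(x) = 3·x^2 + x   ⇒   g'(x) = 6·x + 1
  lim(x→∞) f'(x)/g'(x) = lim(x→∞) (15·x^2)/(6·x + 1)
  = ∞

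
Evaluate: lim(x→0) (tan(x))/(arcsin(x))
This is a 0/0 indeterminate form.

Apply L'Hôpital's rule: differentiate numerator and denominator separately.
  f(x) = tan(x)   ⇒   f'(x) = tan(x)^2 + 1
  g(x) = asin(x)   ⇒   g'(x) = 1/sqrt(1 - x^2)
  lim(x→0) f'(x)/g'(x) = lim(x→0) (tan(x)^2 + 1)/(1/sqrt(1 - x^2))
  = 1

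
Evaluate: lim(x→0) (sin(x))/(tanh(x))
This is a 0/0 indeterminate form.

Apply L'Hôpital's rule: differentiate numerator and denominator separately.
  f(x) = sin(x)   ⇒   f'(x) = cos(x)
  g(x) = tanh(x)   ⇒   g'(x) = 1 - tanh(x)^2
  lim(x→0) f'(x)/g'(x) = lim(x→0) (cos(x))/(1 - tanh(x)^2)
  = 1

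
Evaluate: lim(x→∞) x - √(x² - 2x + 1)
This is an ∞-∞ indeterminate form.

Combine fractions or rationalize to convert ∞-∞ to 0/0 form:
  lim(x→∞) x - √(x² - 2x + 1) = 1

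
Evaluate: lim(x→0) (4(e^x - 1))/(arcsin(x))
This is a 0/0 indeterminate form.

Apply L'Hôpital's rule: differentiate numerator and denominator separately.
  f(x) = 4·e^(x) - 4   ⇒   f'(x) = 4·e^(x)
  g(x) = asin(x)   ⇒   g'(x) = 1/sqrt(1 - x^2)
  lim(x→0) f'(x)/g'(x) = lim(x→0) (4·e^(x))/(1/sqrt(1 - x^2))
  = 4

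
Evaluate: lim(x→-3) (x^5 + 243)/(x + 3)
This is a standard limit.

Factor or rationalize the expression:
  lim(x→-3) (x^5 + 243)/(x + 3) = 405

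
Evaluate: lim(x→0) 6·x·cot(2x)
This is a 0·∞ indeterminate form.

Rewrite 0·∞ as a quotient (0/0 or ∞/∞ form), then apply L'Hôpital's rule:
  lim(x→0) 6·x·cot(2x) = 3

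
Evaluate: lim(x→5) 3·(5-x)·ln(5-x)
This is a 0·∞ indeterminate form.

Rewrite 0·∞ as a quotient (0/0 or ∞/∞ form), then apply L'Hôpital's rule:
  lim(x→5) 3·(5-x)·ln(5-x) = 0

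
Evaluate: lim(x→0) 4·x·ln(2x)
This is a 0·∞ indeterminate form.

Rewrite 0·∞ as a quotient (0/0 or ∞/∞ form), then apply L'Hôpital's rule:
  lim(x→0) 4·x·ln(2x) = 0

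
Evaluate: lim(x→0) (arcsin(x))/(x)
This is a 0/0 indeterminate form.

Apply L'Hôpital's rule: differentiate numerator and denominator separately.
  f(x) = asin(x)   ⇒   f'(x) = 1/sqrt(1 - x^2)
  g(x) = x   ⇒   g'(x) = 1
  lim(x→0) f'(x)/g'(x) = lim(x→0) (1/sqrt(1 - x^2))/(1)
  = 1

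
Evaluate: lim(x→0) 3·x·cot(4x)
This is a 0·∞ indeterminate form.

Rewrite 0·∞ as a quotient (0/0 or ∞/∞ form), then apply L'Hôpital's rule:
  lim(x→0) 3·x·cot(4x) = 3/4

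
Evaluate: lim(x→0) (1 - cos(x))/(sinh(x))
This is a 0/0 indeterminate form.

Apply L'Hôpital's rule: differentiate numerator and denominator separately.
  f(x) = 1 - cos(x)   ⇒   f'(x) = sin(x)
  g(x) = sinh(x)   ⇒   g'(x) = cosh(x)
  lim(x→0) f'(x)/g'(x) = lim(x→0) (sin(x))/(cosh(x))
  = 0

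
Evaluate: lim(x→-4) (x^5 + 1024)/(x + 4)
This is a standard limit.

Factor or rationalize the expression:
  lim(x→-4) (x^5 + 1024)/(x + 4) = 1280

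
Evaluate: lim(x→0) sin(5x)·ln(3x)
This is a 0·∞ indeterminate form.

Rewrite 0·∞ as a quotient (0/0 or ∞/∞ form), then apply L'Hôpital's rule:
  lim(x→0) sin(5x)·ln(3x) = 0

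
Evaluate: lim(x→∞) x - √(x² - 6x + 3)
This is an ∞-∞ indeterminate form.

Combine fractions or rationalize to convert ∞-∞ to 0/0 form:
  lim(x→∞) x - √(x² - 6x + 3) = 3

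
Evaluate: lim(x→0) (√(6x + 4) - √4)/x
This is a standard limit.

Factor or rationalize the expression:
  lim(x→0) (√(6x + 4) - √4)/x = 3/2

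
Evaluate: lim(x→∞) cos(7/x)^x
This is an exponential indeterminate form.

For exponential indeterminate forms, take the natural log:
  Let L = lim(x→∞) cos(7/x)^x
  Then ln(L) = lim(x→∞) [exponent × ln(base)]
  Evaluate using L'Hôpital or standard limits, then exponentiate.
  L = 1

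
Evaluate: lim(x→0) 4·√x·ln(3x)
This is a 0·∞ indeterminate form.

Rewrite 0·∞ as a quotient (0/0 or ∞/∞ form), then apply L'Hôpital's rule:
  lim(x→0) 4·√x·ln(3x) = 0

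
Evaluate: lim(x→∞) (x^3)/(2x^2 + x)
This is an ∞/∞ indeterminate form.

Apply L'Hôpital's rule: differentiate numerator and denominator separately.
  f(x) = x^3   ⇒   f'(x) = 3·x^2
  g(x) = 2·x^2 + x   ⇒   g'(x) = 4·x + 1
  lim(x→∞) f'(x)/g'(x) = lim(x→∞) (3·x^2)/(4·x + 1)
  = ∞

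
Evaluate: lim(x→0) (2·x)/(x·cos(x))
This is a 0/0 indeterminate form.

Apply L'Hôpital's rule: differentiate numerator and denominator separately.
  f(x) = 2·x   ⇒   f'(x) = 2
  g(x) = x·cos(x)   ⇒   g'(x) = -x·sin(x) + cos(x)
  lim(x→0) f'(x)/g'(x) = lim(x→0) (2)/(-x·sin(x) + cos(x))
  = 2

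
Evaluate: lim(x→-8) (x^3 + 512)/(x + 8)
This is a standard limit.

Factor or rationalize the expression:
  lim(x→-8) (x^3 + 512)/(x + 8) = 192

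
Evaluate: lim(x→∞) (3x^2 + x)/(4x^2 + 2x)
This is an ∞/∞ indeterminate form.

Apply L'Hôpital's rule: differentiate numerator and denominator separately.
  f(x) = 3·x^2 + x   ⇒   f'(x) = 6·x + 1
  g(x) = 4·x^2 + 2·x   ⇒   g'(x) = 8·x + 2
  lim(x→∞) f'(x)/g'(x) = lim(x→∞) (6·x + 1)/(8·x + 2)
  = 3/4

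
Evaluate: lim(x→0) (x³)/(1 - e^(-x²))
This is a 0/0 indeterminate form.

Apply L'Hôpital's rule: differentiate numerator and denominator separately.
  f(x) = x^3   ⇒   f'(x) = 3·x^2
  g(x) = 1 - e^(-x^2)   ⇒   g'(x) = 2·x·e^(-x^2)
  lim(x→0) f'(x)/g'(x) = lim(x→0) (3·x^2)/(2·x·e^(-x^2))
  = 0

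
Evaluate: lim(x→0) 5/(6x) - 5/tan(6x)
This is an ∞-∞ indeterminate form.

Combine fractions or rationalize to convert ∞-∞ to 0/0 form:
  lim(x→0) 5/(6x) - 5/tan(6x) = 0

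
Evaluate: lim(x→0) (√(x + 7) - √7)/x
This is a standard limit.

Factor or rationalize the expression:
  lim(x→0) (√(x + 7) - √7)/x = sqrt(7)/14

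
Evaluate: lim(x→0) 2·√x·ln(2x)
This is a 0·∞ indeterminate form.

Rewrite 0·∞ as a quotient (0/0 or ∞/∞ form), then apply L'Hôpital's rule:
  lim(x→0) 2·√x·ln(2x) = 0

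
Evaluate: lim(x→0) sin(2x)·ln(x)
This is a 0·∞ indeterminate form.

Rewrite 0·∞ as a quotient (0/0 or ∞/∞ form), then apply L'Hôpital's rule:
  lim(x→0) sin(2x)·ln(x) = 0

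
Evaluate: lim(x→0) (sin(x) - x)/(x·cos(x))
This is a 0/0 indeterminate form.

Apply L'Hôpital's rule: differentiate numerator and denominator separately.
  f(x) = -x + sin(x)   ⇒   f'(x) = cos(x) - 1
  g(x) = x·cos(x)   ⇒   g'(x) = -x·sin(x) + cos(x)
  lim(x→0) f'(x)/g'(x) = lim(x→0) (cos(x) - 1)/(-x·sin(x) + cos(x))
  = 0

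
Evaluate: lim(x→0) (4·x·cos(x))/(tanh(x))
This is a 0/0 indeterminate form.

Apply L'Hôpital's rule: differentiate numerator and denominator separately.
  f(x) = 4·x·cos(x)   ⇒   f'(x) = -4·x·sin(x) + 4·cos(x)
  g(x) = tanh(x)   ⇒   g'(x) = 1 - tanh(x)^2
  lim(x→0) f'(x)/g'(x) = lim(x→0) (-4·x·sin(x) + 4·cos(x))/(1 - tanh(x)^2)
  = 4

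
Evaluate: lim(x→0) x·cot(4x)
This is a 0·∞ indeterminate form.

Rewrite 0·∞ as a quotient (0/0 or ∞/∞ form), then apply L'Hôpital's rule:
  lim(x→0) x·cot(4x) = 1/4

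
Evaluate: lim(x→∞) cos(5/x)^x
This is an exponential indeterminate form.

For exponential indeterminate forms, take the natural log:
  Let L = lim(x→∞) cos(5/x)^x
  Then ln(L) = lim(x→∞) [exponent × ln(base)]
  Evaluate using L'Hôpital or standard limits, then exponentiate.
  L = 1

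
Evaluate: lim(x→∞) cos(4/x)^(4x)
This is an exponential indeterminate form.

For exponential indeterminate forms, take the natural log:
  Let L = lim(x→∞) cos(4/x)^(4x)
  Then ln(L) = lim(x→∞) [exponent × ln(base)]
  Evaluate using L'Hôpital or standard limits, then exponentiate.
  L = 1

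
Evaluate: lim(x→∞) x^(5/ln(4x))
This is an exponential indeterminate form.

For exponential indeterminate forms, take the natural log:
  Let L = lim(x→∞) x^(5/ln(4x))
  Then ln(L) = lim(x→∞) [exponent × ln(base)]
  Evaluate using L'Hôpital or standard limits, then exponentiate.
  L = e^(5)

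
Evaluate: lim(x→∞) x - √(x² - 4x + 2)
This is an ∞-∞ indeterminate form.

Combine fractions or rationalize to convert ∞-∞ to 0/0 form:
  lim(x→∞) x - √(x² - 4x + 2) = 2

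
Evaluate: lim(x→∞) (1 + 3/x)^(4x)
This is an exponential indeterminate form.

For exponential indeterminate forms, take the natural log:
  Let L = lim(x→∞) (1 + 3/x)^(4x)
  Then ln(L) = lim(x→∞) [exponent × ln(base)]
  Evaluate using L'Hôpital or standard limits, then exponentiate.
  L = e^(12)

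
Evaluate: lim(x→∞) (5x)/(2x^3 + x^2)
This is an ∞/∞ indeterminate form.

Apply L'Hôpital's rule: differentiate numerator and denominator separately.
  f(x) = 5·x   ⇒   f'(x) = 5
  g(x) = 2·x^3 + x^2   ⇒   g'(x) = 6·x^2 + 2·x
  lim(x→∞) f'(x)/g'(x) = lim(x→∞) (5)/(6·x^2 + 2·x)
  = 0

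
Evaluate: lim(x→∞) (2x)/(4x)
This is an ∞/∞ indeterminate form.

Apply L'Hôpital's rule: differentiate numerator and denominator separately.
  f(x) = 2·x   ⇒   f'(x) = 2
  g(x) = 4·x   ⇒   g'(x) = 4
  lim(x→∞) f'(x)/g'(x) = lim(x→∞) (2)/(4)
  = 1/2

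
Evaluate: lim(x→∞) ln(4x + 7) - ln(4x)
This is an ∞-∞ indeterminate form.

Combine fractions or rationalize to convert ∞-∞ to 0/0 form:
  lim(x→∞) ln(4x + 7) - ln(4x) = 0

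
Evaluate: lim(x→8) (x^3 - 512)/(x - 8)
This is a standard limit.

Factor or rationalize the expression:
  lim(x→8) (x^3 - 512)/(x - 8) = 192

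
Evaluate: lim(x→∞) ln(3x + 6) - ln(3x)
This is an ∞-∞ indeterminate form.

Combine fractions or rationalize to convert ∞-∞ to 0/0 form:
  lim(x→∞) ln(3x + 6) - ln(3x) = 0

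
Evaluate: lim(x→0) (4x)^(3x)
This is an exponential indeterminate form.

For exponential indeterminate forms, take the natural log:
  Let L = lim(x→0) (4x)^(3x)
  Then ln(L) = lim(x→0) [exponent × ln(base)]
  Evaluate using L'Hôpital or standard limits, then exponentiate.
  L = 1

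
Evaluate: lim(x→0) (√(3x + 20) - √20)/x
This is a standard limit.

Factor or rationalize the expression:
  lim(x→0) (√(3x + 20) - √20)/x = 3·sqrt(5)/20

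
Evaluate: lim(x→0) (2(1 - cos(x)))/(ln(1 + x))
This is a 0/0 indeterminate form.

Apply L'Hôpital's rule: differentiate numerator and denominator separately.
  f(x) = 2 - 2·cos(x)   ⇒   f'(x) = 2·sin(x)
  g(x) = ln(x + 1)   ⇒   g'(x) = 1/(x + 1)
  lim(x→0) f'(x)/g'(x) = lim(x→0) (2·sin(x))/(1/(x + 1))
  = 0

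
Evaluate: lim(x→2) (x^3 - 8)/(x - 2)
This is a standard limit.

Factor or rationalize the expression:
  lim(x→2) (x^3 - 8)/(x - 2) = 12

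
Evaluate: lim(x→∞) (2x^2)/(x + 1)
This is an ∞/∞ indeterminate form.

Apply L'Hôpital's rule: differentiate numerator and denominator separately.
  f(x) = 2·x^2   ⇒   f'(x) = 4·x
  g(x) = x + 1   ⇒   g'(x) = 1
  lim(x→∞) f'(x)/g'(x) = lim(x→∞) (4·x)/(1)
  = ∞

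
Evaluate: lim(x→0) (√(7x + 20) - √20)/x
This is a standard limit.

Factor or rationalize the expression:
  lim(x→0) (√(7x + 20) - √20)/x = 7·sqrt(5)/20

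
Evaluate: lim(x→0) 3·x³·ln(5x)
This is a 0·∞ indeterminate form.

Rewrite 0·∞ as a quotient (0/0 or ∞/∞ form), then apply L'Hôpital's rule:
  lim(x→0) 3·x³·ln(5x) = 0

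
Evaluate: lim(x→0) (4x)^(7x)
This is an exponential indeterminate form.

For exponential indeterminate forms, take the natural log:
  Let L = lim(x→0) (4x)^(7x)
  Then ln(L) = lim(x→0) [exponent × ln(base)]
  Evaluate using L'Hôpital or standard limits, then exponentiate.
  L = 1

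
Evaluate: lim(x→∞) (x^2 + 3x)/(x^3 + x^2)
This is an ∞/∞ indeterminate form.

Apply L'Hôpital's rule: differentiate numerator and denominator separately.
  f(x) = x^2 + 3·x   ⇒   f'(x) = 2·x + 3
  g(x) = x^3 + x^2   ⇒   g'(x) = 3·x^2 + 2·x
  lim(x→∞) f'(x)/g'(x) = lim(x→∞) (2·x + 3)/(3·x^2 + 2·x)
  = 0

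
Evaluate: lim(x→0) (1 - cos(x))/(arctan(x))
This is a 0/0 indeterminate form.

Apply L'Hôpital's rule: differentiate numerator and denominator separately.
  f(x) = 1 - cos(x)   ⇒   f'(x) = sin(x)
  g(x) = atan(x)   ⇒   g'(x) = 1/(x^2 + 1)
  lim(x→0) f'(x)/g'(x) = lim(x→0) (sin(x))/(1/(x^2 + 1))
  = 0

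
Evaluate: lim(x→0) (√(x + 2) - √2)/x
This is a standard limit.

Factor or rationalize the expression:
  lim(x→0) (√(x + 2) - √2)/x = sqrt(2)/4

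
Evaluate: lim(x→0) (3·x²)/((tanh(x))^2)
This is a 0/0 indeterminate form.

Apply L'Hôpital's rule: differentiate numerator and denominator separately.
  f(x) = 3·x^2   ⇒   f'(x) = 6·x
  g(x) = tanh(x)^2   ⇒   g'(x) = (2 - 2·tanh(x)^2)·tanh(x)
  lim(x→0) f'(x)/g'(x) = lim(x→0) (6·x)/((2 - 2·tanh(x)^2)·tanh(x))
  = 3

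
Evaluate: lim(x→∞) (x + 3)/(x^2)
This is an ∞/∞ indeterminate form.

Apply L'Hôpital's rule: differentiate numerator and denominator separately.
  f(x) = x + 3   ⇒   f'(x) = 1
  g(x) = x^2   ⇒   g'(x) = 2·x
  lim(x→∞) f'(x)/g'(x) = lim(x→∞) (1)/(2·x)
  = 0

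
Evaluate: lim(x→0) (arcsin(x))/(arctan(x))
This is a 0/0 indeterminate form.

Apply L'Hôpital's rule: differentiate numerator and denominator separately.
  f(x) = asin(x)   ⇒   f'(x) = 1/sqrt(1 - x^2)
  g(x) = atan(x)   ⇒   g'(x) = 1/(x^2 + 1)
  lim(x→0) f'(x)/g'(x) = lim(x→0) (1/sqrt(1 - x^2))/(1/(x^2 + 1))
  = 1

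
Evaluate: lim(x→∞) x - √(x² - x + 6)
This is an ∞-∞ indeterminate form.

Combine fractions or rationalize to convert ∞-∞ to 0/0 form:
  lim(x→∞) x - √(x² - x + 6) = 1/2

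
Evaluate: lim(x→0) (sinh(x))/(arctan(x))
This is a 0/0 indeterminate form.

Apply L'Hôpital's rule: differentiate numerator and denominator separately.
  f(x) = sinh(x)   ⇒   f'(x) = cosh(x)
  g(x) = atan(x)   ⇒   g'(x) = 1/(x^2 + 1)
  lim(x→0) f'(x)/g'(x) = lim(x→0) (cosh(x))/(1/(x^2 + 1))
  = 1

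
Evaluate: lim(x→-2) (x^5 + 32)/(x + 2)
This is a standard limit.

Factor or rationalize the expression:
  lim(x→-2) (x^5 + 32)/(x + 2) = 80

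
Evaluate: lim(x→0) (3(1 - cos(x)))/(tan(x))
This is a 0/0 indeterminate form.

Apply L'Hôpital's rule: differentiate numerator and denominator separately.
  f(x) = 3 - 3·cos(x)   ⇒   f'(x) = 3·sin(x)
  g(x) = tan(x)   ⇒   g'(x) = tan(x)^2 + 1
  lim(x→0) f'(x)/g'(x) = lim(x→0) (3·sin(x))/(tan(x)^2 + 1)
  = 0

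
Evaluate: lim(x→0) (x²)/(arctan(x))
This is a 0/0 indeterminate form.

Apply L'Hôpital's rule: differentiate numerator and denominator separately.
  f(x) = x^2   ⇒   f'(x) = 2·x
  g(x) = atan(x)   ⇒   g'(x) = 1/(x^2 + 1)
  lim(x→0) f'(x)/g'(x) = lim(x→0) (2·x)/(1/(x^2 + 1))
  = 0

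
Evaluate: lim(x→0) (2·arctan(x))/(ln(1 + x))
This is a 0/0 indeterminate form.

Apply L'Hôpital's rule: differentiate numerator and denominator separately.
  f(x) = 2·atan(x)   ⇒   f'(x) = 2/(x^2 + 1)
  g(x) = ln(x + 1)   ⇒   g'(x) = 1/(x + 1)
  lim(x→0) f'(x)/g'(x) = lim(x→0) (2/(x^2 + 1))/(1/(x + 1))
  = 2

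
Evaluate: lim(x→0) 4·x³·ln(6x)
This is a 0·∞ indeterminate form.

Rewrite 0·∞ as a quotient (0/0 or ∞/∞ form), then apply L'Hôpital's rule:
  lim(x→0) 4·x³·ln(6x) = 0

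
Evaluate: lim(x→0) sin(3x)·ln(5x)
This is a 0·∞ indeterminate form.

Rewrite 0·∞ as a quotient (0/0 or ∞/∞ form), then apply L'Hôpital's rule:
  lim(x→0) sin(3x)·ln(5x) = 0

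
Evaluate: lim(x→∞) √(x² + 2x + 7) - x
This is an ∞-∞ indeterminate form.

Combine fractions or rationalize to convert ∞-∞ to 0/0 form:
  lim(x→∞) √(x² + 2x + 7) - x = 1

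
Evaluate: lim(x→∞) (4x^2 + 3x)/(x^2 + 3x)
This is an ∞/∞ indeterminate form.

Apply L'Hôpital's rule: differentiate numerator and denominator separately.
  f(x) = 4·x^2 + 3·x   ⇒   f'(x) = 8·x + 3
  g(x) = x^2 + 3·x   ⇒   g'(x) = 2·x + 3
  lim(x→∞) f'(x)/g'(x) = lim(x→∞) (8·x + 3)/(2·x + 3)
  = 4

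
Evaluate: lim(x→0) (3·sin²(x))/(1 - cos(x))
This is a 0/0 indeterminate form.

Apply L'Hôpital's rule: differentiate numerator and denominator separately.
  f(x) = 3·sin(x)^2   ⇒   f'(x) = 6·sin(x)·cos(x)
  g(x) = 1 - cos(x)   ⇒   g'(x) = sin(x)
  lim(x→0) f'(x)/g'(x) = lim(x→0) (6·sin(x)·cos(x))/(sin(x))
  = 6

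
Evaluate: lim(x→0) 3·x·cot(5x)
This is a 0·∞ indeterminate form.

Rewrite 0·∞ as a quotient (0/0 or ∞/∞ form), then apply L'Hôpital's rule:
  lim(x→0) 3·x·cot(5x) = 3/5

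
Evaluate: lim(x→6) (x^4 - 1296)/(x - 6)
This is a standard limit.

Factor or rationalize the expression:
  lim(x→6) (x^4 - 1296)/(x - 6) = 864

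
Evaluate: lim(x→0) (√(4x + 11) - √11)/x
This is a standard limit.

Factor or rationalize the expression:
  lim(x→0) (√(4x + 11) - √11)/x = 2·sqrt(11)/11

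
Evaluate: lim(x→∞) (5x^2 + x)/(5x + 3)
This is an ∞/∞ indeterminate form.

Apply L'Hôpital's rule: differentiate numerator and denominator separately.
  f(x) = 5·x^2 + x   ⇒   f'(x) = 10·x + 1
  g(x) = 5·x + 3   ⇒   g'(x) = 5
  lim(x→∞) f'(x)/g'(x) = lim(x→∞) (10·x + 1)/(5)
  = ∞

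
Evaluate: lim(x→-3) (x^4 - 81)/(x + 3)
This is a standard limit.

Factor or rationalize the expression:
  lim(x→-3) (x^4 - 81)/(x + 3) = -108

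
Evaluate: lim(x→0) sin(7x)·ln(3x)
This is a 0·∞ indeterminate form.

Rewrite 0·∞ as a quotient (0/0 or ∞/∞ form), then apply L'Hôpital's rule:
  lim(x→0) sin(7x)·ln(3x) = 0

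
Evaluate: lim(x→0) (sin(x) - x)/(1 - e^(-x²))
This is a 0/0 indeterminate form.

Apply L'Hôpital's rule: differentiate numerator and denominator separately.
  f(x) = -x + sin(x)   ⇒   f'(x) = cos(x) - 1
  g(x) = 1 - e^(-x^2)   ⇒   g'(x) = 2·x·e^(-x^2)
  lim(x→0) f'(x)/g'(x) = lim(x→0) (cos(x) - 1)/(2·x·e^(-x^2))
  = 0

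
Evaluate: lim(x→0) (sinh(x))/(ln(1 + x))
This is a 0/0 indeterminate form.

Apply L'Hôpital's rule: differentiate numerator and denominator separately.
  f(x) = sinh(x)   ⇒   f'(x) = cosh(x)
  g(x) = ln(x + 1)   ⇒   g'(x) = 1/(x + 1)
  lim(x→0) f'(x)/g'(x) = lim(x→0) (cosh(x))/(1/(x + 1))
  = 1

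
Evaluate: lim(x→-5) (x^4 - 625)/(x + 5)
This is a standard limit.

Factor or rationalize the expression:
  lim(x→-5) (x^4 - 625)/(x + 5) = -500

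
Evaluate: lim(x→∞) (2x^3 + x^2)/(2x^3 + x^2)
This is an ∞/∞ indeterminate form.

Apply L'Hôpital's rule: differentiate numerator and denominator separately.
  f(x) = 2·x^3 + x^2   ⇒   f'(x) = 6·x^2 + 2·x
  g(x) = 2·x^3 + x^2   ⇒   g'(x) = 6·x^2 + 2·x
  lim(x→∞) f'(x)/g'(x) = lim(x→∞) (6·x^2 + 2·x)/(6·x^2 + 2·x)
  = 1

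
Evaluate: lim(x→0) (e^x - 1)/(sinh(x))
This is a 0/0 indeterminate form.

Apply L'Hôpital's rule: differentiate numerator and denominator separately.
  f(x) = e^(x) - 1   ⇒   f'(x) = e^(x)
  g(x) = sinh(x)   ⇒   g'(x) = cosh(x)
  lim(x→0) f'(x)/g'(x) = lim(x→0) (e^(x))/(cosh(x))
  = 1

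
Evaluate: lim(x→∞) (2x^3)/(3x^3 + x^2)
This is an ∞/∞ indeterminate form.

Apply L'Hôpital's rule: differentiate numerator and denominator separately.
  f(x) = 2·x^3   ⇒   f'(x) = 6·x^2
  g(x) = 3·x^3 + x^2   ⇒   g'(x) = 9·x^2 + 2·x
  lim(x→∞) f'(x)/g'(x) = lim(x→∞) (6·x^2)/(9·x^2 + 2·x)
  = 2/3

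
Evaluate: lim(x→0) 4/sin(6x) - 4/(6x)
This is an ∞-∞ indeterminate form.

Combine fractions or rationalize to convert ∞-∞ to 0/0 form:
  lim(x→0) 4/sin(6x) - 4/(6x) = 0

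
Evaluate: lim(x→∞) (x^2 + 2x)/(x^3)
This is an ∞/∞ indeterminate form.

Apply L'Hôpital's rule: differentiate numerator and denominator separately.
  f(x) = x^2 + 2·x   ⇒   f'(x) = 2·x + 2
  g(x) = x^3   ⇒   g'(x) = 3·x^2
  lim(x→∞) f'(x)/g'(x) = lim(x→∞) (2·x + 2)/(3·x^2)
  = 0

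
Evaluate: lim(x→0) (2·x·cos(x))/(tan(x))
This is a 0/0 indeterminate form.

Apply L'Hôpital's rule: differentiate numerator and denominator separately.
  f(x) = 2·x·cos(x)   ⇒   f'(x) = -2·x·sin(x) + 2·cos(x)
  g(x) = tan(x)   ⇒   g'(x) = tan(x)^2 + 1
  lim(x→0) f'(x)/g'(x) = lim(x→0) (-2·x·sin(x) + 2·cos(x))/(tan(x)^2 + 1)
  = 2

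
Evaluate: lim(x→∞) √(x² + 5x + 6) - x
This is an ∞-∞ indeterminate form.

Combine fractions or rationalize to convert ∞-∞ to 0/0 form:
  lim(x→∞) √(x² + 5x + 6) - x = 5/2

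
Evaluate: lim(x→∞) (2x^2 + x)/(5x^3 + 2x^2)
This is an ∞/∞ indeterminate form.

Apply L'Hôpital's rule: differentiate numerator and denominator separately.
  f(x) = 2·x^2 + x   ⇒   f'(x) = 4·x + 1
  g(x) = 5·x^3 + 2·x^2   ⇒   g'(x) = 15·x^2 + 4·x
  lim(x→∞) f'(x)/g'(x) = lim(x→∞) (4·x + 1)/(15·x^2 + 4·x)
  = 0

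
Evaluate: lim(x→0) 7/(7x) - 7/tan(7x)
This is an ∞-∞ indeterminate form.

Combine fractions or rationalize to convert ∞-∞ to 0/0 form:
  lim(x→0) 7/(7x) - 7/tan(7x) = 0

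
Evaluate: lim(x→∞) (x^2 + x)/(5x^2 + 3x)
This is an ∞/∞ indeterminate form.

Apply L'Hôpital's rule: differentiate numerator and denominator separately.
  f(x) = x^2 + x   ⇒   f'(x) = 2·x + 1
  g(x) = 5·x^2 + 3·x   ⇒   g'(x) = 10·x + 3
  lim(x→∞) f'(x)/g'(x) = lim(x→∞) (2·x + 1)/(10·x + 3)
  = 1/5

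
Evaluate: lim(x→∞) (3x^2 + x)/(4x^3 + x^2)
This is an ∞/∞ indeterminate form.

Apply L'Hôpital's rule: differentiate numerator and denominator separately.
  f(x) = 3·x^2 + x   ⇒   f'(x) = 6·x + 1
  g(x) = 4·x^3 + x^2   ⇒   g'(x) = 12·x^2 + 2·x
  lim(x→∞) f'(x)/g'(x) = lim(x→∞) (6·x + 1)/(12·x^2 + 2·x)
  = 0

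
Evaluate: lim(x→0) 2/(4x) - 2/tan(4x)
This is an ∞-∞ indeterminate form.

Combine fractions or rationalize to convert ∞-∞ to 0/0 form:
  lim(x→0) 2/(4x) - 2/tan(4x) = 0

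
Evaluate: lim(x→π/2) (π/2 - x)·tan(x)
This is a 0·∞ indeterminate form.

Rewrite 0·∞ as a quotient (0/0 or ∞/∞ form), then apply L'Hôpital's rule:
  lim(x→π/2) (π/2 - x)·tan(x) = 1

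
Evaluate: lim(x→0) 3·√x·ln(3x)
This is a 0·∞ indeterminate form.

Rewrite 0·∞ as a quotient (0/0 or ∞/∞ form), then apply L'Hôpital's rule:
  lim(x→0) 3·√x·ln(3x) = 0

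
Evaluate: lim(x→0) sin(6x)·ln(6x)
This is a 0·∞ indeterminate form.

Rewrite 0·∞ as a quotient (0/0 or ∞/∞ form), then apply L'Hôpital's rule:
  lim(x→0) sin(6x)·ln(6x) = 0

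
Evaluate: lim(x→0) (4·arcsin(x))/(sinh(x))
This is a 0/0 indeterminate form.

Apply L'Hôpital's rule: differentiate numerator and denominator separately.
  f(x) = 4·asin(x)   ⇒   f'(x) = 4/sqrt(1 - x^2)
  g(x) = sinh(x)   ⇒   g'(x) = cosh(x)
  lim(x→0) f'(x)/g'(x) = lim(x→0) (4/sqrt(1 - x^2))/(cosh(x))
  = 4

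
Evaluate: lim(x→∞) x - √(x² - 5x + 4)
This is an ∞-∞ indeterminate form.

Combine fractions or rationalize to convert ∞-∞ to 0/0 form:
  lim(x→∞) x - √(x² - 5x + 4) = 5/2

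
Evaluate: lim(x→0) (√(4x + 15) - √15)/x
This is a standard limit.

Factor or rationalize the expression:
  lim(x→0) (√(4x + 15) - √15)/x = 2·sqrt(15)/15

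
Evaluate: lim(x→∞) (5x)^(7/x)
This is an exponential indeterminate form.

For exponential indeterminate forms, take the natural log:
  Let L = lim(x→∞) (5x)^(7/x)
  Then ln(L) = lim(x→∞) [exponent × ln(base)]
  Evaluate using L'Hôpital or standard limits, then exponentiate.
  L = 1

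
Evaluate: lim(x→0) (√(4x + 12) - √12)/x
This is a standard limit.

Factor or rationalize the expression:
  lim(x→0) (√(4x + 12) - √12)/x = sqrt(3)/3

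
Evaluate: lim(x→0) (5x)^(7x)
This is an exponential indeterminate form.

For exponential indeterminate forms, take the natural log:
  Let L = lim(x→0) (5x)^(7x)
  Then ln(L) = lim(x→0) [exponent × ln(base)]
  Evaluate using L'Hôpital or standard limits, then exponentiate.
  L = 1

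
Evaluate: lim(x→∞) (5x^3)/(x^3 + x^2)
This is an ∞/∞ indeterminate form.

Apply L'Hôpital's rule: differentiate numerator and denominator separately.
  f(x) = 5·x^3   ⇒   f'(x) = 15·x^2
  g(x) = x^3 + x^2   ⇒   g'(x) = 3·x^2 + 2·x
  lim(x→∞) f'(x)/g'(x) = lim(x→∞) (15·x^2)/(3·x^2 + 2·x)
  = 5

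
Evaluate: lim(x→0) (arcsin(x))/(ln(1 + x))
This is a 0/0 indeterminate form.

Apply L'Hôpital's rule: differentiate numerator and denominator separately.
  f(x) = asin(x)   ⇒   f'(x) = 1/sqrt(1 - x^2)
  g(x) = ln(x + 1)   ⇒   g'(x) = 1/(x + 1)
  lim(x→0) f'(x)/g'(x) = lim(x→0) (1/sqrt(1 - x^2))/(1/(x + 1))
  = 1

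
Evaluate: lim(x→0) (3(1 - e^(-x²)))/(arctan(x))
This is a 0/0 indeterminate form.

Apply L'Hôpital's rule: differentiate numerator and denominator separately.
  f(x) = 3 - 3·e^(-x^2)   ⇒   f'(x) = 6·x·e^(-x^2)
  g(x) = atan(x)   ⇒   g'(x) = 1/(x^2 + 1)
  lim(x→0) f'(x)/g'(x) = lim(x→0) (6·x·e^(-x^2))/(1/(x^2 + 1))
  = 0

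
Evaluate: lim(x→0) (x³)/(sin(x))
This is a 0/0 indeterminate form.

Apply L'Hôpital's rule: differentiate numerator and denominator separately.
  f(x) = x^3   ⇒   f'(x) = 3·x^2
  g(x) = sin(x)   ⇒   g'(x) = cos(x)
  lim(x→0) f'(x)/g'(x) = lim(x→0) (3·x^2)/(cos(x))
  = 0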